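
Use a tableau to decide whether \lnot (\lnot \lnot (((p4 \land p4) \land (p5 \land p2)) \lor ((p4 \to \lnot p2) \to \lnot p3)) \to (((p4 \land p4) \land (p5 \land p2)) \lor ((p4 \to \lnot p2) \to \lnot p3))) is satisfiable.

Initial set: {T \lnot (\lnot \lnot (((p4 \land p4) \land (p5 \land p2)) \lor ((p4 \to \lnot p2) \to \lnot p3)) \to (((p4 \land p4) \land (p5 \land p2)) \lor ((p4 \to \lnot p2) \to \lnot p3)))}.
T \lnot (\lnot \lnot (((p4 \land p4) \land (p5 \land p2)) \lor ((p4 \to \lnot p2) \to \lnot p3)) \to (((p4 \land p4) \land (p5 \land p2)) \lor ((p4 \to \lnot p2) \to \lnot p3))): α-rule — add T \lnot \lnot (((p4 \land p4) \land (p5 \land p2)) \lor ((p4 \to \lnot p2) \to \lnot p3)), F (((p4 \land p4) \land (p5 \land p2)) \lor ((p4 \to \lnot p2) \to \lnot p3)).
T \lnot \lnot (((p4 \land p4) \land (p5 \land p2)) \lor ((p4 \to \lnot p2) \to \lnot p3)): drop double negation, giving T (((p4 \land p4) \land (p5 \land p2)) \lor ((p4 \to \lnot p2) \to \lnot p3)).
F (((p4 \land p4) \land (p5 \land p2)) \lor ((p4 \to \lnot p2) \to \lnot p3)): α-rule — add F ((p4 \land p4) \land (p5 \land p2)), F ((p4 \to \lnot p2) \to \lnot p3).
F ((p4 \to \lnot p2) \to \lnot p3): α-rule — add T (p4 \to \lnot p2), F \lnot p3.
T (((p4 \land p4) \land (p5 \land p2)) \lor ((p4 \to \lnot p2) \to \lnot p3)): β-rule — branch into T ((p4 \land p4) \land (p5 \land p2))  //  T ((p4 \to \lnot p2) \to \lnot p3).
  branch 1 (add T ((p4 \land p4) \land (p5 \land p2))):
    T ((p4 \land p4) \land (p5 \land p2)): α-rule — add T (p4 \land p4), T (p5 \land p2).
    T (p4 \land p4): α-rule — add T p4, T p4.
    T (p5 \land p2): α-rule — add T p5, T p2.
    F ((p4 \land p4) \land (p5 \land p2)): β-rule — branch into F (p4 \land p4)  //  F (p5 \land p2).
      branch 1.1 (add F (p4 \land p4)):
        T (p4 \to \lnot p2): β-rule — branch into F p4  //  T \lnot p2.
          branch 1.1.1 (add F p4):
            × closes — contains both p4 and \lnot p4.
          branch 1.1.2 (add T \lnot p2):
            × closes — contains both p2 and \lnot p2.
      branch 1.2 (add F (p5 \land p2)):
        T (p4 \to \lnot p2): β-rule — branch into F p4  //  T \lnot p2.
          branch 1.2.1 (add F p4):
            × closes — contains both p4 and \lnot p4.
          branch 1.2.2 (add T \lnot p2):
            × closes — contains both p2 and \lnot p2.
  branch 2 (add T ((p4 \to \lnot p2) \to \lnot p3)):
    F ((p4 \land p4) \land (p5 \land p2)): β-rule — branch into F (p4 \land p4)  //  F (p5 \land p2).
      branch 2.1 (add F (p4 \land p4)):
        T (p4 \to \lnot p2): β-rule — branch into F p4  //  T \lnot p2.
          branch 2.1.1 (add F p4):
            T ((p4 \to \lnot p2) \to \lnot p3): β-rule — branch into F (p4 \to \lnot p2)  //  T \lnot p3.
              branch 2.1.1.1 (add F (p4 \to \lnot p2)):
                F (p4 \to \lnot p2): α-rule — add T p4, F \lnot p2.
                × closes — contains both p4 and \lnot p4.
              branch 2.1.1.2 (add T \lnot p3):
                × closes — contains both p3 and \lnot p3.
          branch 2.1.2 (add T \lnot p2):
            T ((p4 \to \lnot p2) \to \lnot p3): β-rule — branch into F (p4 \to \lnot p2)  //  T \lnot p3.
              branch 2.1.2.1 (add F (p4 \to \lnot p2)):
                F (p4 \to \lnot p2): α-rule — add T p4, F \lnot p2.
                × closes — contains both p2 and \lnot p2.
              branch 2.1.2.2 (add T \lnot p3):
                × closes — contains both p3 and \lnot p3.
      branch 2.2 (add F (p5 \land p2)):
        T (p4 \to \lnot p2): β-rule — branch into F p4  //  T \lnot p2.
          branch 2.2.1 (add F p4):
            T ((p4 \to \lnot p2) \to \lnot p3): β-rule — branch into F (p4 \to \lnot p2)  //  T \lnot p3.
              branch 2.2.1.1 (add F (p4 \to \lnot p2)):
                F (p4 \to \lnot p2): α-rule — add T p4, F \lnot p2.
                × closes — contains both p4 and \lnot p4.
              branch 2.2.1.2 (add T \lnot p3):
                × closes — contains both p3 and \lnot p3.
          branch 2.2.2 (add T \lnot p2):
            T ((p4 \to \lnot p2) \to \lnot p3): β-rule — branch into F (p4 \to \lnot p2)  //  T \lnot p3.
              branch 2.2.2.1 (add F (p4 \to \lnot p2)):
                F (p4 \to \lnot p2): α-rule — add T p4, F \lnot p2.
                × closes — contains both p2 and \lnot p2.
              branch 2.2.2.2 (add T \lnot p3):
                × closes — contains both p3 and \lnot p3.
All 12 branches close.
Every branch closed; the formula is unsatisfiable.

Unsatisfiable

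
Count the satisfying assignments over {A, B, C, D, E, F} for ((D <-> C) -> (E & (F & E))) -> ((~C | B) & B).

Initial set: {(((D <-> C) -> (E & (F & E))) -> ((~C | B) & B))}.
(((D <-> C) -> (E & (F & E))) -> ((~C | B) & B)): β-rule — branch into ~((D <-> C) -> (E & (F & E)))  //  ((~C | B) & B).
  branch 1 (add ~((D <-> C) -> (E & (F & E)))):
    ~((D <-> C) -> (E & (F & E))): α-rule — add (D <-> C), ~(E & (F & E)).
    (D <-> C): β-rule — branch into D, C  //  ~D, ~C.
      branch 1.1 (add D, C):
        ~(E & (F & E)): β-rule — branch into ~E  //  ~(F & E).
          branch 1.1.1 (add ~E):
            ○ open, literals {C=T, D=T, E=F}.
          branch 1.1.2 (add ~(F & E)):
            ~(F & E): β-rule — branch into ~F  //  ~E.
              branch 1.1.2.1 (add ~F):
                ○ open, literals {C=T, D=T, F=F}.
              branch 1.1.2.2 (add ~E):
                ○ open, literals {C=T, D=T, E=F}.
      branch 1.2 (add ~D, ~C):
        ~(E & (F & E)): β-rule — branch into ~E  //  ~(F & E).
          branch 1.2.1 (add ~E):
            ○ open, literals {C=F, D=F, E=F}.
          branch 1.2.2 (add ~(F & E)):
            ~(F & E): β-rule — branch into ~F  //  ~E.
              branch 1.2.2.1 (add ~F):
                ○ open, literals {C=F, D=F, F=F}.
              branch 1.2.2.2 (add ~E):
                ○ open, literals {C=F, D=F, E=F}.
  branch 2 (add ((~C | B) & B)):
    ((~C | B) & B): α-rule — add (~C | B), B.
    (~C | B): β-rule — branch into ~C  //  B.
      branch 2.1 (add ~C):
        ○ open, literals {B=T, C=F}.
      branch 2.2 (add B):
        ○ open, literals {B=T}.
0 branches closed, 8 open.
Each open branch fixes some atoms; the unmentioned ones are free. Counting distinct full assignments: branch {C=T, D=T, E=F} (A, B, F) contributes 8 new; branch {C=T, D=T, F=F} (A, B, E) contributes 4 new; branch {C=T, D=T, E=F} (A, B, F) contributes 0 new; branch {C=F, D=F, E=F} (A, B, F) contributes 8 new; branch {C=F, D=F, F=F} (A, B, E) contributes 4 new; branch {C=F, D=F, E=F} (A, B, F) contributes 0 new; branch {B=T, C=F} (A, D, E, F) contributes 10 new; branch {B=T} (A, C, D, E, F) contributes 10 new. Total: 44.

44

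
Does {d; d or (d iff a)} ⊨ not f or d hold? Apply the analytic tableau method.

Initial set: {T d; T (d or (d iff a)); F (not f or d)}.
F (not f or d): α-rule — add F not f, F d.
× closes — contains both d and not d.
All 1 branch closes.
Every branch closed, so the premises entail the conclusion.

Yes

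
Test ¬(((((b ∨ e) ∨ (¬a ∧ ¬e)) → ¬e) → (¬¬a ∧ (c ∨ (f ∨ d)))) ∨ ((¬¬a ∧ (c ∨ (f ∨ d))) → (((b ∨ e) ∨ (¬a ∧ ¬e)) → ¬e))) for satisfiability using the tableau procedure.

Initial set: {T ¬(((((b ∨ e) ∨ (¬a ∧ ¬e)) → ¬e) → (¬¬a ∧ (c ∨ (f ∨ d)))) ∨ ((¬¬a ∧ (c ∨ (f ∨ d))) → (((b ∨ e) ∨ (¬a ∧ ¬e)) → ¬e)))}.
T ¬(((((b ∨ e) ∨ (¬a ∧ ¬e)) → ¬e) → (¬¬a ∧ (c ∨ (f ∨ d)))) ∨ ((¬¬a ∧ (c ∨ (f ∨ d))) → (((b ∨ e) ∨ (¬a ∧ ¬e)) → ¬e))): α-rule — add F ((((b ∨ e) ∨ (¬a ∧ ¬e)) → ¬e) → (¬¬a ∧ (c ∨ (f ∨ d)))), F ((¬¬a ∧ (c ∨ (f ∨ d))) → (((b ∨ e) ∨ (¬a ∧ ¬e)) → ¬e)).
F ((((b ∨ e) ∨ (¬a ∧ ¬e)) → ¬e) → (¬¬a ∧ (c ∨ (f ∨ d)))): α-rule — add T (((b ∨ e) ∨ (¬a ∧ ¬e)) → ¬e), F (¬¬a ∧ (c ∨ (f ∨ d))).
F ((¬¬a ∧ (c ∨ (f ∨ d))) → (((b ∨ e) ∨ (¬a ∧ ¬e)) → ¬e)): α-rule — add T (¬¬a ∧ (c ∨ (f ∨ d))), F (((b ∨ e) ∨ (¬a ∧ ¬e)) → ¬e).
T (¬¬a ∧ (c ∨ (f ∨ d))): α-rule — add T ¬¬a, T (c ∨ (f ∨ d)).
F (((b ∨ e) ∨ (¬a ∧ ¬e)) → ¬e): α-rule — add T ((b ∨ e) ∨ (¬a ∧ ¬e)), F ¬e.
T ¬¬a: drop double negation, giving T a.
T (((b ∨ e) ∨ (¬a ∧ ¬e)) → ¬e): β-rule — branch into F ((b ∨ e) ∨ (¬a ∧ ¬e))  //  T ¬e.
  branch 1 (add F ((b ∨ e) ∨ (¬a ∧ ¬e))):
    F ((b ∨ e) ∨ (¬a ∧ ¬e)): α-rule — add F (b ∨ e), F (¬a ∧ ¬e).
    F (b ∨ e): α-rule — add F b, F e.
    × closes — contains both e and ¬e.
  branch 2 (add T ¬e):
    × closes — contains both e and ¬e.
All 2 branches close.
Every branch closed; the formula is unsatisfiable.

Unsatisfiable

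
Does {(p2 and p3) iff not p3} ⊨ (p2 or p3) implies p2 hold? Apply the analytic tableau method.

Initial set: {((p2 and p3) iff not p3); not ((p2 or p3) implies p2)}.
not ((p2 or p3) implies p2): α-rule — add (p2 or p3), not p2.
((p2 and p3) iff not p3): β-rule — branch into (p2 and p3), not p3  //  not (p2 and p3), not not p3.
  branch 1 (add (p2 and p3), not p3):
    (p2 and p3): α-rule — add p2, p3.
    × closes — contains both p2 and not p2.
  branch 2 (add not (p2 and p3), not not p3):
    (p2 or p3): β-rule — branch into p2  //  p3.
      branch 2.1 (add p2):
        × closes — contains both p2 and not p2.
      branch 2.2 (add p3):
        not (p2 and p3): β-rule — branch into not p2  //  not p3.
          branch 2.2.1 (add not p2):
            ○ open, literals {p2=false, p3=true}.
          branch 2.2.2 (add not p3):
            × closes — contains both p3 and not p3.
3 branches closed, 1 open.
An open branch gives a countermodel: p2=false, p3=true (unmentioned atoms arbitrary); the premises hold there but the conclusion fails.

No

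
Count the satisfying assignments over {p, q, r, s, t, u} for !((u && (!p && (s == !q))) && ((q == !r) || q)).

58

Initial set: {!((u && (!p && (s == !q))) && ((q == !r) || q))}.
!((u && (!p && (s == !q))) && ((q == !r) || q)): β-rule — branch into !(u && (!p && (s == !q)))  //  !((q == !r) || q).
  branch 1 (add !(u && (!p && (s == !q)))):
    !(u && (!p && (s == !q))): β-rule — branch into !u  //  !(!p && (s == !q)).
      branch 1.1 (add !u):
        ○ open, literals {u=F}.
      branch 1.2 (add !(!p && (s == !q))):
        !(!p && (s == !q)): β-rule — branch into !!p  //  !(s == !q).
          branch 1.2.1 (add !!p):
            ○ open, literals {p=T}.
          branch 1.2.2 (add !(s == !q)):
            !(s == !q): β-rule — branch into s, !!q  //  !s, !q.
              branch 1.2.2.1 (add s, !!q):
                ○ open, literals {q=T, s=T}.
              branch 1.2.2.2 (add !s, !q):
                ○ open, literals {q=F, s=F}.
  branch 2 (add !((q == !r) || q)):
    !((q == !r) || q): α-rule — add !(q == !r), !q.
    !(q == !r): β-rule — branch into q, !!r  //  !q, !r.
      branch 2.1 (add q, !!r):
        × closes — contains both q and !q.
      branch 2.2 (add !q, !r):
        ○ open, literals {q=F, r=F}.
1 branch closed, 5 open.
Each open branch fixes some atoms; the unmentioned ones are free. Counting distinct full assignments: branch {u=F} (p, q, r, s, t) contributes 32 new; branch {p=T} (q, r, s, t, u) contributes 16 new; branch {q=T, s=T} (p, r, t, u) contributes 4 new; branch {q=F, s=F} (p, r, t, u) contributes 4 new; branch {q=F, r=F} (p, s, t, u) contributes 2 new. Total: 58.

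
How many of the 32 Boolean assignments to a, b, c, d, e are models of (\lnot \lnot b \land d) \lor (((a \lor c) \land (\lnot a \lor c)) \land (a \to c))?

Initial set: {((\lnot \lnot b \land d) \lor (((a \lor c) \land (\lnot a \lor c)) \land (a \to c)))}.
((\lnot \lnot b \land d) \lor (((a \lor c) \land (\lnot a \lor c)) \land (a \to c))): β-rule — branch into (\lnot \lnot b \land d)  //  (((a \lor c) \land (\lnot a \lor c)) \land (a \to c)).
  branch 1 (add (\lnot \lnot b \land d)):
    (\lnot \lnot b \land d): α-rule — add \lnot \lnot b, d.
    \lnot \lnot b: drop double negation, giving b.
    ○ open, literals {b=true, d=true}.
  branch 2 (add (((a \lor c) \land (\lnot a \lor c)) \land (a \to c))):
    (((a \lor c) \land (\lnot a \lor c)) \land (a \to c)): α-rule — add ((a \lor c) \land (\lnot a \lor c)), (a \to c).
    ((a \lor c) \land (\lnot a \lor c)): α-rule — add (a \lor c), (\lnot a \lor c).
    (a \to c): β-rule — branch into \lnot a  //  c.
      branch 2.1 (add \lnot a):
        (a \lor c): β-rule — branch into a  //  c.
          branch 2.1.1 (add a):
            × closes — contains both a and \lnot a.
          branch 2.1.2 (add c):
            (\lnot a \lor c): β-rule — branch into \lnot a  //  c.
              branch 2.1.2.1 (add \lnot a):
                ○ open, literals {a=false, c=true}.
              branch 2.1.2.2 (add c):
                ○ open, literals {a=false, c=true}.
      branch 2.2 (add c):
        (a \lor c): β-rule — branch into a  //  c.
          branch 2.2.1 (add a):
            (\lnot a \lor c): β-rule — branch into \lnot a  //  c.
              branch 2.2.1.1 (add \lnot a):
                × closes — contains both a and \lnot a.
              branch 2.2.1.2 (add c):
                ○ open, literals {a=true, c=true}.
          branch 2.2.2 (add c):
            (\lnot a \lor c): β-rule — branch into \lnot a  //  c.
              branch 2.2.2.1 (add \lnot a):
                ○ open, literals {a=false, c=true}.
              branch 2.2.2.2 (add c):
                ○ open, literals {c=true}.
2 branches closed, 6 open.
Each open branch fixes some atoms; the unmentioned ones are free. Counting distinct full assignments: branch {b=true, d=true} (a, c, e) contributes 8 new; branch {a=false, c=true} (b, d, e) contributes 6 new; branch {a=false, c=true} (b, d, e) contributes 0 new; branch {a=true, c=true} (b, d, e) contributes 6 new; branch {a=false, c=true} (b, d, e) contributes 0 new; branch {c=true} (a, b, d, e) contributes 0 new. Total: 20.

20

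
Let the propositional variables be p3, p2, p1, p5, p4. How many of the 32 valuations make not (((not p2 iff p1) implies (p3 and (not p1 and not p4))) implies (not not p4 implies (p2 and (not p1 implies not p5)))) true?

Initial set: {not (((not p2 iff p1) implies (p3 and (not p1 and not p4))) implies (not not p4 implies (p2 and (not p1 implies not p5))))}.
not (((not p2 iff p1) implies (p3 and (not p1 and not p4))) implies (not not p4 implies (p2 and (not p1 implies not p5)))): α-rule — add ((not p2 iff p1) implies (p3 and (not p1 and not p4))), not (not not p4 implies (p2 and (not p1 implies not p5))).
not (not not p4 implies (p2 and (not p1 implies not p5))): α-rule — add not not p4, not (p2 and (not p1 implies not p5)).
not not p4: drop double negation, giving p4.
((not p2 iff p1) implies (p3 and (not p1 and not p4))): β-rule — branch into not (not p2 iff p1)  //  (p3 and (not p1 and not p4)).
  branch 1 (add not (not p2 iff p1)):
    not (p2 and (not p1 implies not p5)): β-rule — branch into not p2  //  not (not p1 implies not p5).
      branch 1.1 (add not p2):
        not (not p2 iff p1): β-rule — branch into not p2, not p1  //  not not p2, p1.
          branch 1.1.1 (add not p2, not p1):
            ○ open, literals {p1=0, p2=0, p4=1}.
          branch 1.1.2 (add not not p2, p1):
            × closes — contains both p2 and not p2.
      branch 1.2 (add not (not p1 implies not p5)):
        not (not p1 implies not p5): α-rule — add not p1, not not p5.
        not (not p2 iff p1): β-rule — branch into not p2, not p1  //  not not p2, p1.
          branch 1.2.1 (add not p2, not p1):
            ○ open, literals {p1=0, p2=0, p4=1, p5=1}.
          branch 1.2.2 (add not not p2, p1):
            × closes — contains both p1 and not p1.
  branch 2 (add (p3 and (not p1 and not p4))):
    (p3 and (not p1 and not p4)): α-rule — add p3, (not p1 and not p4).
    (not p1 and not p4): α-rule — add not p1, not p4.
    × closes — contains both p4 and not p4.
3 branches closed, 2 open.
Each open branch fixes some atoms; the unmentioned ones are free. Counting distinct full assignments: branch {p1=0, p2=0, p4=1} (p3, p5) contributes 4 new; branch {p1=0, p2=0, p4=1, p5=1} (p3) contributes 0 new. Total: 4.

4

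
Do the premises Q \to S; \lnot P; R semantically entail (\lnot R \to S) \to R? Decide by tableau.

Initial set: {(Q \to S); \lnot P; R; \lnot ((\lnot R \to S) \to R)}.
\lnot ((\lnot R \to S) \to R): α-rule — add (\lnot R \to S), \lnot R.
× closes — contains both R and \lnot R.
All 1 branch closes.
Every branch closed, so the premises entail the conclusion.

Yes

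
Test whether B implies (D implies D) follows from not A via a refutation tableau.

Yes

Initial set: {T not A; F (B implies (D implies D))}.
F (B implies (D implies D)): α-rule — add T B, F (D implies D).
F (D implies D): α-rule — add T D, F D.
× closes — contains both D and not D.
All 1 branch closes.
Every branch closed, so the premises entail the conclusion.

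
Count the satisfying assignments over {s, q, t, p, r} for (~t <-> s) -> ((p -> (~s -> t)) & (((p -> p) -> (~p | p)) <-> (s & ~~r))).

Initial set: {((~t <-> s) -> ((p -> (~s -> t)) & (((p -> p) -> (~p | p)) <-> (s & ~~r))))}.
((~t <-> s) -> ((p -> (~s -> t)) & (((p -> p) -> (~p | p)) <-> (s & ~~r)))): β-rule — branch into ~(~t <-> s)  //  ((p -> (~s -> t)) & (((p -> p) -> (~p | p)) <-> (s & ~~r))).
  branch 1 (add ~(~t <-> s)):
    ~(~t <-> s): β-rule — branch into ~t, ~s  //  ~~t, s.
      branch 1.1 (add ~t, ~s):
        ○ open, literals {s=false, t=false}.
      branch 1.2 (add ~~t, s):
        ○ open, literals {s=true, t=true}.
  branch 2 (add ((p -> (~s -> t)) & (((p -> p) -> (~p | p)) <-> (s & ~~r)))):
    ((p -> (~s -> t)) & (((p -> p) -> (~p | p)) <-> (s & ~~r))): α-rule — add (p -> (~s -> t)), (((p -> p) -> (~p | p)) <-> (s & ~~r)).
    (p -> (~s -> t)): β-rule — branch into ~p  //  (~s -> t).
      branch 2.1 (add ~p):
        (((p -> p) -> (~p | p)) <-> (s & ~~r)): β-rule — branch into ((p -> p) -> (~p | p)), (s & ~~r)  //  ~((p -> p) -> (~p | p)), ~(s & ~~r).
          branch 2.1.1 (add ((p -> p) -> (~p | p)), (s & ~~r)):
            (s & ~~r): α-rule — add s, ~~r.
            ~~r: drop double negation, giving r.
            ((p -> p) -> (~p | p)): β-rule — branch into ~(p -> p)  //  (~p | p).
              branch 2.1.1.1 (add ~(p -> p)):
                ~(p -> p): α-rule — add p, ~p.
                × closes — contains both p and ~p.
              branch 2.1.1.2 (add (~p | p)):
                (~p | p): β-rule — branch into ~p  //  p.
                  branch 2.1.1.2.1 (add ~p):
                    ○ open, literals {p=false, r=true, s=true}.
                  branch 2.1.1.2.2 (add p):
                    × closes — contains both p and ~p.
          branch 2.1.2 (add ~((p -> p) -> (~p | p)), ~(s & ~~r)):
            ~((p -> p) -> (~p | p)): α-rule — add (p -> p), ~(~p | p).
            ~(~p | p): α-rule — add ~~p, ~p.
            × closes — contains both p and ~p.
      branch 2.2 (add (~s -> t)):
        (((p -> p) -> (~p | p)) <-> (s & ~~r)): β-rule — branch into ((p -> p) -> (~p | p)), (s & ~~r)  //  ~((p -> p) -> (~p | p)), ~(s & ~~r).
          branch 2.2.1 (add ((p -> p) -> (~p | p)), (s & ~~r)):
            (s & ~~r): α-rule — add s, ~~r.
            ~~r: drop double negation, giving r.
            (~s -> t): β-rule — branch into ~~s  //  t.
              branch 2.2.1.1 (add ~~s):
                ((p -> p) -> (~p | p)): β-rule — branch into ~(p -> p)  //  (~p | p).
                  branch 2.2.1.1.1 (add ~(p -> p)):
                    ~(p -> p): α-rule — add p, ~p.
                    × closes — contains both p and ~p.
                  branch 2.2.1.1.2 (add (~p | p)):
                    (~p | p): β-rule — branch into ~p  //  p.
                      branch 2.2.1.1.2.1 (add ~p):
                        ○ open, literals {p=false, r=true, s=true}.
                      branch 2.2.1.1.2.2 (add p):
                        ○ open, literals {p=true, r=true, s=true}.
              branch 2.2.1.2 (add t):
                ((p -> p) -> (~p | p)): β-rule — branch into ~(p -> p)  //  (~p | p).
                  branch 2.2.1.2.1 (add ~(p -> p)):
                    ~(p -> p): α-rule — add p, ~p.
                    × closes — contains both p and ~p.
                  branch 2.2.1.2.2 (add (~p | p)):
                    (~p | p): β-rule — branch into ~p  //  p.
                      branch 2.2.1.2.2.1 (add ~p):
                        ○ open, literals {p=false, r=true, s=true, t=true}.
                      branch 2.2.1.2.2.2 (add p):
                        ○ open, literals {p=true, r=true, s=true, t=true}.
          branch 2.2.2 (add ~((p -> p) -> (~p | p)), ~(s & ~~r)):
            ~((p -> p) -> (~p | p)): α-rule — add (p -> p), ~(~p | p).
            ~(~p | p): α-rule — add ~~p, ~p.
            × closes — contains both p and ~p.
6 branches closed, 7 open.
Each open branch fixes some atoms; the unmentioned ones are free. Counting distinct full assignments: branch {s=false, t=false} (q, p, r) contributes 8 new; branch {s=true, t=true} (q, p, r) contributes 8 new; branch {p=false, r=true, s=true} (q, t) contributes 2 new; branch {p=false, r=true, s=true} (q, t) contributes 0 new; branch {p=true, r=true, s=true} (q, t) contributes 2 new; branch {p=false, r=true, s=true, t=true} (q) contributes 0 new; branch {p=true, r=true, s=true, t=true} (q) contributes 0 new. Total: 20.

20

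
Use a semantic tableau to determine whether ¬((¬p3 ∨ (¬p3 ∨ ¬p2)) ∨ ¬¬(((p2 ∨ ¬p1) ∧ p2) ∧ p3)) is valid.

Not valid

Assume the negation and expand:
Initial set: {¬¬((¬p3 ∨ (¬p3 ∨ ¬p2)) ∨ ¬¬(((p2 ∨ ¬p1) ∧ p2) ∧ p3))}.
¬¬((¬p3 ∨ (¬p3 ∨ ¬p2)) ∨ ¬¬(((p2 ∨ ¬p1) ∧ p2) ∧ p3)): β-rule — branch into (¬p3 ∨ (¬p3 ∨ ¬p2))  //  ¬¬(((p2 ∨ ¬p1) ∧ p2) ∧ p3).
  branch 1 (add (¬p3 ∨ (¬p3 ∨ ¬p2))):
    (¬p3 ∨ (¬p3 ∨ ¬p2)): β-rule — branch into ¬p3  //  (¬p3 ∨ ¬p2).
      branch 1.1 (add ¬p3):
        ○ open, literals {p3=0}.
      branch 1.2 (add (¬p3 ∨ ¬p2)):
        (¬p3 ∨ ¬p2): β-rule — branch into ¬p3  //  ¬p2.
          branch 1.2.1 (add ¬p3):
            ○ open, literals {p3=0}.
          branch 1.2.2 (add ¬p2):
            ○ open, literals {p2=0}.
  branch 2 (add ¬¬(((p2 ∨ ¬p1) ∧ p2) ∧ p3)):
    ¬¬(((p2 ∨ ¬p1) ∧ p2) ∧ p3): drop double negation, giving (((p2 ∨ ¬p1) ∧ p2) ∧ p3).
    (((p2 ∨ ¬p1) ∧ p2) ∧ p3): α-rule — add ((p2 ∨ ¬p1) ∧ p2), p3.
    ((p2 ∨ ¬p1) ∧ p2): α-rule — add (p2 ∨ ¬p1), p2.
    (p2 ∨ ¬p1): β-rule — branch into p2  //  ¬p1.
      branch 2.1 (add p2):
        ○ open, literals {p2=1, p3=1}.
      branch 2.2 (add ¬p1):
        ○ open, literals {p1=0, p2=1, p3=1}.
0 branches closed, 5 open.
An open branch gives a countermodel: p3=0 (unmentioned atoms arbitrary); under it the original formula is false.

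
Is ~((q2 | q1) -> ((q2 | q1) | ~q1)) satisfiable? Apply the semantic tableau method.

Unsatisfiable

Initial set: {~((q2 | q1) -> ((q2 | q1) | ~q1))}.
~((q2 | q1) -> ((q2 | q1) | ~q1)): α-rule — add (q2 | q1), ~((q2 | q1) | ~q1).
~((q2 | q1) | ~q1): α-rule — add ~(q2 | q1), ~~q1.
~(q2 | q1): α-rule — add ~q2, ~q1.
× closes — contains both q1 and ~q1.
All 1 branch closes.
Every branch closed; the formula is unsatisfiable.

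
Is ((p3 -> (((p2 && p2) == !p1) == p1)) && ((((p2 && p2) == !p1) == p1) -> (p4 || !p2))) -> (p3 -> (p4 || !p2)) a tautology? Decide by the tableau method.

Valid

Assume the negation and expand:
Initial set: {!(((p3 -> (((p2 && p2) == !p1) == p1)) && ((((p2 && p2) == !p1) == p1) -> (p4 || !p2))) -> (p3 -> (p4 || !p2)))}.
!(((p3 -> (((p2 && p2) == !p1) == p1)) && ((((p2 && p2) == !p1) == p1) -> (p4 || !p2))) -> (p3 -> (p4 || !p2))): α-rule — add ((p3 -> (((p2 && p2) == !p1) == p1)) && ((((p2 && p2) == !p1) == p1) -> (p4 || !p2))), !(p3 -> (p4 || !p2)).
((p3 -> (((p2 && p2) == !p1) == p1)) && ((((p2 && p2) == !p1) == p1) -> (p4 || !p2))): α-rule — add (p3 -> (((p2 && p2) == !p1) == p1)), ((((p2 && p2) == !p1) == p1) -> (p4 || !p2)).
!(p3 -> (p4 || !p2)): α-rule — add p3, !(p4 || !p2).
!(p4 || !p2): α-rule — add !p4, !!p2.
(p3 -> (((p2 && p2) == !p1) == p1)): β-rule — branch into !p3  //  (((p2 && p2) == !p1) == p1).
  branch 1 (add !p3):
    × closes — contains both p3 and !p3.
  branch 2 (add (((p2 && p2) == !p1) == p1)):
    ((((p2 && p2) == !p1) == p1) -> (p4 || !p2)): β-rule — branch into !(((p2 && p2) == !p1) == p1)  //  (p4 || !p2).
      branch 2.1 (add !(((p2 && p2) == !p1) == p1)):
        (((p2 && p2) == !p1) == p1): β-rule — branch into ((p2 && p2) == !p1), p1  //  !((p2 && p2) == !p1), !p1.
          branch 2.1.1 (add ((p2 && p2) == !p1), p1):
            !(((p2 && p2) == !p1) == p1): β-rule — branch into ((p2 && p2) == !p1), !p1  //  !((p2 && p2) == !p1), p1.
              branch 2.1.1.1 (add ((p2 && p2) == !p1), !p1):
                × closes — contains both p1 and !p1.
              branch 2.1.1.2 (add !((p2 && p2) == !p1), p1):
                ((p2 && p2) == !p1): β-rule — branch into (p2 && p2), !p1  //  !(p2 && p2), !!p1.
                  branch 2.1.1.2.1 (add (p2 && p2), !p1):
                    × closes — contains both p1 and !p1.
                  branch 2.1.1.2.2 (add !(p2 && p2), !!p1):
                    !((p2 && p2) == !p1): β-rule — branch into (p2 && p2), !!p1  //  !(p2 && p2), !p1.
                      branch 2.1.1.2.2.1 (add (p2 && p2), !!p1):
                        (p2 && p2): α-rule — add p2, p2.
                        !(p2 && p2): β-rule — branch into !p2  //  !p2.
                          branch 2.1.1.2.2.1.1 (add !p2):
                            × closes — contains both p2 and !p2.
                          branch 2.1.1.2.2.1.2 (add !p2):
                            × closes — contains both p2 and !p2.
                      branch 2.1.1.2.2.2 (add !(p2 && p2), !p1):
                        × closes — contains both p1 and !p1.
          branch 2.1.2 (add !((p2 && p2) == !p1), !p1):
            !(((p2 && p2) == !p1) == p1): β-rule — branch into ((p2 && p2) == !p1), !p1  //  !((p2 && p2) == !p1), p1.
              branch 2.1.2.1 (add ((p2 && p2) == !p1), !p1):
                !((p2 && p2) == !p1): β-rule — branch into (p2 && p2), !!p1  //  !(p2 && p2), !p1.
                  branch 2.1.2.1.1 (add (p2 && p2), !!p1):
                    × closes — contains both p1 and !p1.
                  branch 2.1.2.1.2 (add !(p2 && p2), !p1):
                    ((p2 && p2) == !p1): β-rule — branch into (p2 && p2), !p1  //  !(p2 && p2), !!p1.
                      branch 2.1.2.1.2.1 (add (p2 && p2), !p1):
                        (p2 && p2): α-rule — add p2, p2.
                        !(p2 && p2): β-rule — branch into !p2  //  !p2.
                          branch 2.1.2.1.2.1.1 (add !p2):
                            × closes — contains both p2 and !p2.
                          branch 2.1.2.1.2.1.2 (add !p2):
                            × closes — contains both p2 and !p2.
                      branch 2.1.2.1.2.2 (add !(p2 && p2), !!p1):
                        × closes — contains both p1 and !p1.
              branch 2.1.2.2 (add !((p2 && p2) == !p1), p1):
                × closes — contains both p1 and !p1.
      branch 2.2 (add (p4 || !p2)):
        (((p2 && p2) == !p1) == p1): β-rule — branch into ((p2 && p2) == !p1), p1  //  !((p2 && p2) == !p1), !p1.
          branch 2.2.1 (add ((p2 && p2) == !p1), p1):
            (p4 || !p2): β-rule — branch into p4  //  !p2.
              branch 2.2.1.1 (add p4):
                × closes — contains both p4 and !p4.
              branch 2.2.1.2 (add !p2):
                × closes — contains both p2 and !p2.
          branch 2.2.2 (add !((p2 && p2) == !p1), !p1):
            (p4 || !p2): β-rule — branch into p4  //  !p2.
              branch 2.2.2.1 (add p4):
                × closes — contains both p4 and !p4.
              branch 2.2.2.2 (add !p2):
                × closes — contains both p2 and !p2.
All 15 branches close.
Every branch closed, so the negation is unsatisfiable and the formula is valid.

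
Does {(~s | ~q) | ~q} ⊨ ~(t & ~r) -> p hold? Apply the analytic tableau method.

Initial set: {((~s | ~q) | ~q); ~(~(t & ~r) -> p)}.
~(~(t & ~r) -> p): α-rule — add ~(t & ~r), ~p.
((~s | ~q) | ~q): β-rule — branch into (~s | ~q)  //  ~q.
  branch 1 (add (~s | ~q)):
    ~(t & ~r): β-rule — branch into ~t  //  ~~r.
      branch 1.1 (add ~t):
        (~s | ~q): β-rule — branch into ~s  //  ~q.
          branch 1.1.1 (add ~s):
            ○ open, literals {p=false, s=false, t=false}.
          branch 1.1.2 (add ~q):
            ○ open, literals {p=false, q=false, t=false}.
      branch 1.2 (add ~~r):
        (~s | ~q): β-rule — branch into ~s  //  ~q.
          branch 1.2.1 (add ~s):
            ○ open, literals {p=false, r=true, s=false}.
          branch 1.2.2 (add ~q):
            ○ open, literals {p=false, q=false, r=true}.
  branch 2 (add ~q):
    ~(t & ~r): β-rule — branch into ~t  //  ~~r.
      branch 2.1 (add ~t):
        ○ open, literals {p=false, q=false, t=false}.
      branch 2.2 (add ~~r):
        ○ open, literals {p=false, q=false, r=true}.
0 branches closed, 6 open.
An open branch gives a countermodel: p=false, s=false, t=false (unmentioned atoms arbitrary); the premises hold there but the conclusion fails.

No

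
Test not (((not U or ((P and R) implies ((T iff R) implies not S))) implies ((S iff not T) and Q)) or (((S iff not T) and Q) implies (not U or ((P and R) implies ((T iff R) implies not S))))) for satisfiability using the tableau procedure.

Unsatisfiable

Initial set: {not (((not U or ((P and R) implies ((T iff R) implies not S))) implies ((S iff not T) and Q)) or (((S iff not T) and Q) implies (not U or ((P and R) implies ((T iff R) implies not S)))))}.
not (((not U or ((P and R) implies ((T iff R) implies not S))) implies ((S iff not T) and Q)) or (((S iff not T) and Q) implies (not U or ((P and R) implies ((T iff R) implies not S))))): α-rule — add not ((not U or ((P and R) implies ((T iff R) implies not S))) implies ((S iff not T) and Q)), not (((S iff not T) and Q) implies (not U or ((P and R) implies ((T iff R) implies not S)))).
not ((not U or ((P and R) implies ((T iff R) implies not S))) implies ((S iff not T) and Q)): α-rule — add (not U or ((P and R) implies ((T iff R) implies not S))), not ((S iff not T) and Q).
not (((S iff not T) and Q) implies (not U or ((P and R) implies ((T iff R) implies not S)))): α-rule — add ((S iff not T) and Q), not (not U or ((P and R) implies ((T iff R) implies not S))).
((S iff not T) and Q): α-rule — add (S iff not T), Q.
not (not U or ((P and R) implies ((T iff R) implies not S))): α-rule — add not not U, not ((P and R) implies ((T iff R) implies not S)).
not ((P and R) implies ((T iff R) implies not S)): α-rule — add (P and R), not ((T iff R) implies not S).
(P and R): α-rule — add P, R.
not ((T iff R) implies not S): α-rule — add (T iff R), not not S.
(not U or ((P and R) implies ((T iff R) implies not S))): β-rule — branch into not U  //  ((P and R) implies ((T iff R) implies not S)).
  branch 1 (add not U):
    × closes — contains both U and not U.
  branch 2 (add ((P and R) implies ((T iff R) implies not S))):
    not ((S iff not T) and Q): β-rule — branch into not (S iff not T)  //  not Q.
      branch 2.1 (add not (S iff not T)):
        (S iff not T): β-rule — branch into S, not T  //  not S, not not T.
          branch 2.1.1 (add S, not T):
            (T iff R): β-rule — branch into T, R  //  not T, not R.
              branch 2.1.1.1 (add T, R):
                × closes — contains both T and not T.
              branch 2.1.1.2 (add not T, not R):
                × closes — contains both R and not R.
          branch 2.1.2 (add not S, not not T):
            × closes — contains both S and not S.
      branch 2.2 (add not Q):
        × closes — contains both Q and not Q.
All 5 branches close.
Every branch closed; the formula is unsatisfiable.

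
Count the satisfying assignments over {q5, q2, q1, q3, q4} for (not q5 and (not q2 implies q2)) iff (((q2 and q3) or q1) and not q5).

Initial set: {((not q5 and (not q2 implies q2)) iff (((q2 and q3) or q1) and not q5))}.
((not q5 and (not q2 implies q2)) iff (((q2 and q3) or q1) and not q5)): β-rule — branch into (not q5 and (not q2 implies q2)), (((q2 and q3) or q1) and not q5)  //  not (not q5 and (not q2 implies q2)), not (((q2 and q3) or q1) and not q5).
  branch 1 (add (not q5 and (not q2 implies q2)), (((q2 and q3) or q1) and not q5)):
    (not q5 and (not q2 implies q2)): α-rule — add not q5, (not q2 implies q2).
    (((q2 and q3) or q1) and not q5): α-rule — add ((q2 and q3) or q1), not q5.
    (not q2 implies q2): β-rule — branch into not not q2  //  q2.
      branch 1.1 (add not not q2):
        ((q2 and q3) or q1): β-rule — branch into (q2 and q3)  //  q1.
          branch 1.1.1 (add (q2 and q3)):
            (q2 and q3): α-rule — add q2, q3.
            ○ open, literals {q2=true, q3=true, q5=false}.
          branch 1.1.2 (add q1):
            ○ open, literals {q1=true, q2=true, q5=false}.
      branch 1.2 (add q2):
        ((q2 and q3) or q1): β-rule — branch into (q2 and q3)  //  q1.
          branch 1.2.1 (add (q2 and q3)):
            (q2 and q3): α-rule — add q2, q3.
            ○ open, literals {q2=true, q3=true, q5=false}.
          branch 1.2.2 (add q1):
            ○ open, literals {q1=true, q2=true, q5=false}.
  branch 2 (add not (not q5 and (not q2 implies q2)), not (((q2 and q3) or q1) and not q5)):
    not (not q5 and (not q2 implies q2)): β-rule — branch into not not q5  //  not (not q2 implies q2).
      branch 2.1 (add not not q5):
        not (((q2 and q3) or q1) and not q5): β-rule — branch into not ((q2 and q3) or q1)  //  not not q5.
          branch 2.1.1 (add not ((q2 and q3) or q1)):
            not ((q2 and q3) or q1): α-rule — add not (q2 and q3), not q1.
            not (q2 and q3): β-rule — branch into not q2  //  not q3.
              branch 2.1.1.1 (add not q2):
                ○ open, literals {q1=false, q2=false, q5=true}.
              branch 2.1.1.2 (add not q3):
                ○ open, literals {q1=false, q3=false, q5=true}.
          branch 2.1.2 (add not not q5):
            ○ open, literals {q5=true}.
      branch 2.2 (add not (not q2 implies q2)):
        not (not q2 implies q2): α-rule — add not q2, not q2.
        not (((q2 and q3) or q1) and not q5): β-rule — branch into not ((q2 and q3) or q1)  //  not not q5.
          branch 2.2.1 (add not ((q2 and q3) or q1)):
            not ((q2 and q3) or q1): α-rule — add not (q2 and q3), not q1.
            not (q2 and q3): β-rule — branch into not q2  //  not q3.
              branch 2.2.1.1 (add not q2):
                ○ open, literals {q1=false, q2=false}.
              branch 2.2.1.2 (add not q3):
                ○ open, literals {q1=false, q2=false, q3=false}.
          branch 2.2.2 (add not not q5):
            ○ open, literals {q2=false, q5=true}.
0 branches closed, 10 open.
Each open branch fixes some atoms; the unmentioned ones are free. Counting distinct full assignments: branch {q2=true, q3=true, q5=false} (q1, q4) contributes 4 new; branch {q1=true, q2=true, q5=false} (q3, q4) contributes 2 new; branch {q2=true, q3=true, q5=false} (q1, q4) contributes 0 new; branch {q1=true, q2=true, q5=false} (q3, q4) contributes 0 new; branch {q1=false, q2=false, q5=true} (q3, q4) contributes 4 new; branch {q1=false, q3=false, q5=true} (q2, q4) contributes 2 new; branch {q5=true} (q2, q1, q3, q4) contributes 10 new; branch {q1=false, q2=false} (q5, q3, q4) contributes 4 new; branch {q1=false, q2=false, q3=false} (q5, q4) contributes 0 new; branch {q2=false, q5=true} (q1, q3, q4) contributes 0 new. Total: 26.

26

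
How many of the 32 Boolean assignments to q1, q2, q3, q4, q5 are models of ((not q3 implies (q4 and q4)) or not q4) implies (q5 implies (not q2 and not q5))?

16

Initial set: {(((not q3 implies (q4 and q4)) or not q4) implies (q5 implies (not q2 and not q5)))}.
(((not q3 implies (q4 and q4)) or not q4) implies (q5 implies (not q2 and not q5))): β-rule — branch into not ((not q3 implies (q4 and q4)) or not q4)  //  (q5 implies (not q2 and not q5)).
  branch 1 (add not ((not q3 implies (q4 and q4)) or not q4)):
    not ((not q3 implies (q4 and q4)) or not q4): α-rule — add not (not q3 implies (q4 and q4)), not not q4.
    not (not q3 implies (q4 and q4)): α-rule — add not q3, not (q4 and q4).
    not (q4 and q4): β-rule — branch into not q4  //  not q4.
      branch 1.1 (add not q4):
        × closes — contains both q4 and not q4.
      branch 1.2 (add not q4):
        × closes — contains both q4 and not q4.
  branch 2 (add (q5 implies (not q2 and not q5))):
    (q5 implies (not q2 and not q5)): β-rule — branch into not q5  //  (not q2 and not q5).
      branch 2.1 (add not q5):
        ○ open, literals {q5=0}.
      branch 2.2 (add (not q2 and not q5)):
        (not q2 and not q5): α-rule — add not q2, not q5.
        ○ open, literals {q2=0, q5=0}.
2 branches closed, 2 open.
Each open branch fixes some atoms; the unmentioned ones are free. Counting distinct full assignments: branch {q5=0} (q1, q2, q3, q4) contributes 16 new; branch {q2=0, q5=0} (q1, q3, q4) contributes 0 new. Total: 16.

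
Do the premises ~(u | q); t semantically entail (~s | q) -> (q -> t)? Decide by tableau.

Initial set: {~(u | q); t; ~((~s | q) -> (q -> t))}.
~(u | q): α-rule — add ~u, ~q.
~((~s | q) -> (q -> t)): α-rule — add (~s | q), ~(q -> t).
~(q -> t): α-rule — add q, ~t.
× closes — contains both q and ~q.
All 1 branch closes.
Every branch closed, so the premises entail the conclusion.

Yes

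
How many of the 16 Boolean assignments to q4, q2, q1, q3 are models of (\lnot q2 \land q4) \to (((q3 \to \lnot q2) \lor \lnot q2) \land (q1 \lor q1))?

Initial set: {((\lnot q2 \land q4) \to (((q3 \to \lnot q2) \lor \lnot q2) \land (q1 \lor q1)))}.
((\lnot q2 \land q4) \to (((q3 \to \lnot q2) \lor \lnot q2) \land (q1 \lor q1))): β-rule — branch into \lnot (\lnot q2 \land q4)  //  (((q3 \to \lnot q2) \lor \lnot q2) \land (q1 \lor q1)).
  branch 1 (add \lnot (\lnot q2 \land q4)):
    \lnot (\lnot q2 \land q4): β-rule — branch into \lnot \lnot q2  //  \lnot q4.
      branch 1.1 (add \lnot \lnot q2):
        ○ open, literals {q2=T}.
      branch 1.2 (add \lnot q4):
        ○ open, literals {q4=F}.
  branch 2 (add (((q3 \to \lnot q2) \lor \lnot q2) \land (q1 \lor q1))):
    (((q3 \to \lnot q2) \lor \lnot q2) \land (q1 \lor q1)): α-rule — add ((q3 \to \lnot q2) \lor \lnot q2), (q1 \lor q1).
    ((q3 \to \lnot q2) \lor \lnot q2): β-rule — branch into (q3 \to \lnot q2)  //  \lnot q2.
      branch 2.1 (add (q3 \to \lnot q2)):
        (q1 \lor q1): β-rule — branch into q1  //  q1.
          branch 2.1.1 (add q1):
            (q3 \to \lnot q2): β-rule — branch into \lnot q3  //  \lnot q2.
              branch 2.1.1.1 (add \lnot q3):
                ○ open, literals {q1=T, q3=F}.
              branch 2.1.1.2 (add \lnot q2):
                ○ open, literals {q1=T, q2=F}.
          branch 2.1.2 (add q1):
            (q3 \to \lnot q2): β-rule — branch into \lnot q3  //  \lnot q2.
              branch 2.1.2.1 (add \lnot q3):
                ○ open, literals {q1=T, q3=F}.
              branch 2.1.2.2 (add \lnot q2):
                ○ open, literals {q1=T, q2=F}.
      branch 2.2 (add \lnot q2):
        (q1 \lor q1): β-rule — branch into q1  //  q1.
          branch 2.2.1 (add q1):
            ○ open, literals {q1=T, q2=F}.
          branch 2.2.2 (add q1):
            ○ open, literals {q1=T, q2=F}.
0 branches closed, 8 open.
Each open branch fixes some atoms; the unmentioned ones are free. Counting distinct full assignments: branch {q2=T} (q4, q1, q3) contributes 8 new; branch {q4=F} (q2, q1, q3) contributes 4 new; branch {q1=T, q3=F} (q4, q2) contributes 1 new; branch {q1=T, q2=F} (q4, q3) contributes 1 new; branch {q1=T, q3=F} (q4, q2) contributes 0 new; branch {q1=T, q2=F} (q4, q3) contributes 0 new; branch {q1=T, q2=F} (q4, q3) contributes 0 new; branch {q1=T, q2=F} (q4, q3) contributes 0 new. Total: 14.

14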